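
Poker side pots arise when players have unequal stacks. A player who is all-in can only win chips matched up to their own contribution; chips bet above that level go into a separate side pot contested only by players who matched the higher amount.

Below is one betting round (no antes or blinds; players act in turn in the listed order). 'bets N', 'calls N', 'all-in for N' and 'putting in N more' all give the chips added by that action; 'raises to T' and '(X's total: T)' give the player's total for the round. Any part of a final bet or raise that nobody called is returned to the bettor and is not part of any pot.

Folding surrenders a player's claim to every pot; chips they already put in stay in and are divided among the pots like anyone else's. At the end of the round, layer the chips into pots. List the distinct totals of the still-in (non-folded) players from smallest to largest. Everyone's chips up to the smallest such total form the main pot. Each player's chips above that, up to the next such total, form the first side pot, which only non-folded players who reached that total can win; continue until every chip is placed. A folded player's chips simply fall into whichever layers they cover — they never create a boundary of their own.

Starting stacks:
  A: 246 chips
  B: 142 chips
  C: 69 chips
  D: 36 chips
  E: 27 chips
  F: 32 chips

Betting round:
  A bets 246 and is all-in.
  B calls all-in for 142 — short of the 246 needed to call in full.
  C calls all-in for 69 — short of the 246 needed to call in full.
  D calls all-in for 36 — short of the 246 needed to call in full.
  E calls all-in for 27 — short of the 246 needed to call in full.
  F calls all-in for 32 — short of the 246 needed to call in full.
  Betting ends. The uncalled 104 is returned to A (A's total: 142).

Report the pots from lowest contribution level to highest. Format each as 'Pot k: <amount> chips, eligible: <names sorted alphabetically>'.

Pot 1: 162 chips, eligible: A, B, C, D, E, F
Pot 2: 25 chips, eligible: A, B, C, D, F
Pot 3: 16 chips, eligible: A, B, C, D
Pot 4: 99 chips, eligible: A, B, C
Pot 5: 146 chips, eligible: A, B

Derivation:
Contributions (after 104 returned to A): A=142, B=142, C=69, D=36, E=27, F=32
Pot levels (distinct totals of non-folded players): 27, 32, 36, 69, 142
Layer 1-27: 27 each from A, B, C, D, E, F = 27*6 = 162 chips; eligible A, B, C, D, E, F
Layer 28-32: 5 each from A, B, C, D, F = 5*5 = 25 chips; eligible A, B, C, D, F
Layer 33-36: 4 each from A, B, C, D = 4*4 = 16 chips; eligible A, B, C, D
Layer 37-69: 33 each from A, B, C = 33*3 = 99 chips; eligible A, B, C
Layer 70-142: 73 each from A, B = 73*2 = 146 chips; eligible A, B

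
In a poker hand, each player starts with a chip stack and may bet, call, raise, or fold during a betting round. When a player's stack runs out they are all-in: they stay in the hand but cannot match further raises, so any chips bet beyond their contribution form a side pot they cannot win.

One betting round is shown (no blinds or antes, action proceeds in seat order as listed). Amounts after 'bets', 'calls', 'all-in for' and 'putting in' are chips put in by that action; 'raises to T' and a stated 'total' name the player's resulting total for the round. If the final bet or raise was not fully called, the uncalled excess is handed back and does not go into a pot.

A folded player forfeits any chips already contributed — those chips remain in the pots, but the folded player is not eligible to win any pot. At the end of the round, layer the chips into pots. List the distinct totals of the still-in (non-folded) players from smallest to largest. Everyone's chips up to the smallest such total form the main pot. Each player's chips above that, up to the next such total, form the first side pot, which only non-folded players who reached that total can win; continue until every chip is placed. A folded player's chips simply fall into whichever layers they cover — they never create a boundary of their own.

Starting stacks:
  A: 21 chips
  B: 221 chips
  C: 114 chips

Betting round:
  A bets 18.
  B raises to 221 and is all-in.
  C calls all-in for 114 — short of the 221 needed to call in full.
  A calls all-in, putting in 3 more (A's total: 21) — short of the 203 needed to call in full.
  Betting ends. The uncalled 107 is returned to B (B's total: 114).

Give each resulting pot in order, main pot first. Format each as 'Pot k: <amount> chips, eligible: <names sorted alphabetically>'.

Contributions (after 107 returned to B): A=21, B=114, C=114
Pot levels (distinct totals of non-folded players): 21, 114
Layer 1-21: 21 each from A, B, C = 21*3 = 63 chips; eligible A, B, C
Layer 22-114: 93 each from B, C = 93*2 = 186 chips; eligible B, C

Pot 1: 63 chips, eligible: A, B, C
Pot 2: 186 chips, eligible: B, C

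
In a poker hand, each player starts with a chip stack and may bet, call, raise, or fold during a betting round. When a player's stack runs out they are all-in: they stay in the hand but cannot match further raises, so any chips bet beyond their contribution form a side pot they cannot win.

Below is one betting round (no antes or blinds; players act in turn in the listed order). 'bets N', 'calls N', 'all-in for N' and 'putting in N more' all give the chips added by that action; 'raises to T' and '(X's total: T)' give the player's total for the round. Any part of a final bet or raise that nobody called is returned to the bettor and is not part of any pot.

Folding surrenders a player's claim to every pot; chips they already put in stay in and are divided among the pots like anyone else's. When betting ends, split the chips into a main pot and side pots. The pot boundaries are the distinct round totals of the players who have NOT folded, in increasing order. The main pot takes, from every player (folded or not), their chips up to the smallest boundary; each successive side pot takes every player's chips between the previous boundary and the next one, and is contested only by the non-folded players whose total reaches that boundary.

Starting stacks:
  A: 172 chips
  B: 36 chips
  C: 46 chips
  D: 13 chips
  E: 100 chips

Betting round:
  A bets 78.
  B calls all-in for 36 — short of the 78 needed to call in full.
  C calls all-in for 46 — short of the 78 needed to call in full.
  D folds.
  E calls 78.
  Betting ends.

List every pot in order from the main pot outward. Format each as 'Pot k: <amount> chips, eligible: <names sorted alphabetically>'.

Contributions: A=78, B=36, C=46, E=78
Folded: D
Pot levels (distinct totals of non-folded players): 36, 46, 78
Layer 1-36: 36 each from A, B, C, E = 36*4 = 144 chips; eligible A, B, C, E
Layer 37-46: 10 each from A, C, E = 10*3 = 30 chips; eligible A, C, E
Layer 47-78: 32 each from A, E = 32*2 = 64 chips; eligible A, E

Pot 1: 144 chips, eligible: A, B, C, E
Pot 2: 30 chips, eligible: A, C, E
Pot 3: 64 chips, eligible: A, E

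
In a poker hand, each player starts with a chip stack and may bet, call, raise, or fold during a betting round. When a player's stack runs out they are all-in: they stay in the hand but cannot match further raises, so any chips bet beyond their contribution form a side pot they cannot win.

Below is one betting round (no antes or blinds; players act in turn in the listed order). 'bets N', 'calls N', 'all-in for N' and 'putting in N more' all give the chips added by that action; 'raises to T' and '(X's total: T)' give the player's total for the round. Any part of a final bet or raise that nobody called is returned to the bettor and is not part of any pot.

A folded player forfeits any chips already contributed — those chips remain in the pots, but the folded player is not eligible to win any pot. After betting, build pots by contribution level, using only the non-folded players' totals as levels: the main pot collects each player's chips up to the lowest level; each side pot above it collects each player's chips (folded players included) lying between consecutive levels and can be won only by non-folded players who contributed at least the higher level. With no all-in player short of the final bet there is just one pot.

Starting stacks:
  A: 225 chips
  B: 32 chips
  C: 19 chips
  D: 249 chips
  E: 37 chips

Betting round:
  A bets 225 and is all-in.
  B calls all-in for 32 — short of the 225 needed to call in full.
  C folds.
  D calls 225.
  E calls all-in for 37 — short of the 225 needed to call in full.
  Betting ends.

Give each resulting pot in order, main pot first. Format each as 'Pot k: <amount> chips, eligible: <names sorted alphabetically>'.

Pot 1: 128 chips, eligible: A, B, D, E
Pot 2: 15 chips, eligible: A, D, E
Pot 3: 376 chips, eligible: A, D

Derivation:
Contributions: A=225, B=32, D=225, E=37
Folded: C
Pot levels (distinct totals of non-folded players): 32, 37, 225
Layer 1-32: 32 each from A, B, D, E = 32*4 = 128 chips; eligible A, B, D, E
Layer 33-37: 5 each from A, D, E = 5*3 = 15 chips; eligible A, D, E
Layer 38-225: 188 each from A, D = 188*2 = 376 chips; eligible A, D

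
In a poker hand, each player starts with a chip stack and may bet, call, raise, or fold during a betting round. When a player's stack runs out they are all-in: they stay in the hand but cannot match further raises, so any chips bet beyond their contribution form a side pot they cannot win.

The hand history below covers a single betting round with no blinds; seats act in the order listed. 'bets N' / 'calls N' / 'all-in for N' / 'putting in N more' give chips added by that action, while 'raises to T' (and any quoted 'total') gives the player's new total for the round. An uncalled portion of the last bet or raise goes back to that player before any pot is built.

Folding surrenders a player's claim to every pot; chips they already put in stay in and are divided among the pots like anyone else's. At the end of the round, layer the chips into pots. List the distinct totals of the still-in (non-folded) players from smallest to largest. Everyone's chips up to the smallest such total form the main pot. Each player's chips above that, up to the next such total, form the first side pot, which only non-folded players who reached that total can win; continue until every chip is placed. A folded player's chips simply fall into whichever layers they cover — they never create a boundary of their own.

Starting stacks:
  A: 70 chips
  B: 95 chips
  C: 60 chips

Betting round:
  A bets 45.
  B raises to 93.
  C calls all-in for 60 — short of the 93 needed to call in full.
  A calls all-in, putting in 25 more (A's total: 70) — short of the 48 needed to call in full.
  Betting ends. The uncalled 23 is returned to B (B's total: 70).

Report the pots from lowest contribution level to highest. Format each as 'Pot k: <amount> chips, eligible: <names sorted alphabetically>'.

Pot 1: 180 chips, eligible: A, B, C
Pot 2: 20 chips, eligible: A, B

Derivation:
Contributions (after 23 returned to B): A=70, B=70, C=60
Pot levels (distinct totals of non-folded players): 60, 70
Layer 1-60: 60 each from A, B, C = 60*3 = 180 chips; eligible A, B, C
Layer 61-70: 10 each from A, B = 10*2 = 20 chips; eligible A, B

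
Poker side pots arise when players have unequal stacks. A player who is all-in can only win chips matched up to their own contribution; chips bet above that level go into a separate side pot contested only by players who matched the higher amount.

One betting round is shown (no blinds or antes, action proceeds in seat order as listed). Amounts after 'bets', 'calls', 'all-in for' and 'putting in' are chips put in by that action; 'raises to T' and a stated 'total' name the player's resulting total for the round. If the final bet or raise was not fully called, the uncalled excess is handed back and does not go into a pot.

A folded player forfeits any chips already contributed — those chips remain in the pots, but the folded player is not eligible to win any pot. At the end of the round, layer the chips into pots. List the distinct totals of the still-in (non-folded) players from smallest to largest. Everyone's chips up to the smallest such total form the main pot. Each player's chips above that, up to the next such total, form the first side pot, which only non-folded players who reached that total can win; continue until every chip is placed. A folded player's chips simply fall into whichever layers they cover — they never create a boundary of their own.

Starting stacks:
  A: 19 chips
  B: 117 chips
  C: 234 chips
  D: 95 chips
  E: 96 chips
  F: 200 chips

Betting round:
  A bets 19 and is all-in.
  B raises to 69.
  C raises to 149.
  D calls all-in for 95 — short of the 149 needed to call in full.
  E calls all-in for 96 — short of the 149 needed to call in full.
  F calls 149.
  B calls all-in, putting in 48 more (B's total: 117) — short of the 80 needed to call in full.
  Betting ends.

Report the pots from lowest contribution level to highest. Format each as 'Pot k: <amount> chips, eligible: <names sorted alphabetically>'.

Pot 1: 114 chips, eligible: A, B, C, D, E, F
Pot 2: 380 chips, eligible: B, C, D, E, F
Pot 3: 4 chips, eligible: B, C, E, F
Pot 4: 63 chips, eligible: B, C, F
Pot 5: 64 chips, eligible: C, F

Derivation:
Contributions: A=19, B=117, C=149, D=95, E=96, F=149
Pot levels (distinct totals of non-folded players): 19, 95, 96, 117, 149
Layer 1-19: 19 each from A, B, C, D, E, F = 19*6 = 114 chips; eligible A, B, C, D, E, F
Layer 20-95: 76 each from B, C, D, E, F = 76*5 = 380 chips; eligible B, C, D, E, F
Layer 96-96: 1 each from B, C, E, F = 1*4 = 4 chips; eligible B, C, E, F
Layer 97-117: 21 each from B, C, F = 21*3 = 63 chips; eligible B, C, F
Layer 118-149: 32 each from C, F = 32*2 = 64 chips; eligible C, F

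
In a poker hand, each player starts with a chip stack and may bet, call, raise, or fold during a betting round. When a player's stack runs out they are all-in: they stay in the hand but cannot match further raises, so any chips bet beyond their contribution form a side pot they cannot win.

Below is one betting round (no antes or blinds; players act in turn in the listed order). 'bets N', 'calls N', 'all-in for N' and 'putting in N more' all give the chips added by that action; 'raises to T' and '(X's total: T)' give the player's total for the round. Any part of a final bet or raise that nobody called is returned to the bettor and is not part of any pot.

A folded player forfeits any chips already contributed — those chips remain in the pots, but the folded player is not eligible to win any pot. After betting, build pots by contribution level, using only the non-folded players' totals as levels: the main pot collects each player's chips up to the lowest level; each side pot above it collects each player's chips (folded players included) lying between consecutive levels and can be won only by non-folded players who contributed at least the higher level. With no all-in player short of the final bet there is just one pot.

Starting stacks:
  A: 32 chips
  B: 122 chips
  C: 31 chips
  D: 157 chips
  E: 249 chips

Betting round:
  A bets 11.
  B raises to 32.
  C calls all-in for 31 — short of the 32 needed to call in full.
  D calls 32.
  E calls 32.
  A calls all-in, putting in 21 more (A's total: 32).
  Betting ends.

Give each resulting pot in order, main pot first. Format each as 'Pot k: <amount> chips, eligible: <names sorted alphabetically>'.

Contributions: A=32, B=32, C=31, D=32, E=32
Pot levels (distinct totals of non-folded players): 31, 32
Layer 1-31: 31 each from A, B, C, D, E = 31*5 = 155 chips; eligible A, B, C, D, E
Layer 32-32: 1 each from A, B, D, E = 1*4 = 4 chips; eligible A, B, D, E

Pot 1: 155 chips, eligible: A, B, C, D, E
Pot 2: 4 chips, eligible: A, B, D, E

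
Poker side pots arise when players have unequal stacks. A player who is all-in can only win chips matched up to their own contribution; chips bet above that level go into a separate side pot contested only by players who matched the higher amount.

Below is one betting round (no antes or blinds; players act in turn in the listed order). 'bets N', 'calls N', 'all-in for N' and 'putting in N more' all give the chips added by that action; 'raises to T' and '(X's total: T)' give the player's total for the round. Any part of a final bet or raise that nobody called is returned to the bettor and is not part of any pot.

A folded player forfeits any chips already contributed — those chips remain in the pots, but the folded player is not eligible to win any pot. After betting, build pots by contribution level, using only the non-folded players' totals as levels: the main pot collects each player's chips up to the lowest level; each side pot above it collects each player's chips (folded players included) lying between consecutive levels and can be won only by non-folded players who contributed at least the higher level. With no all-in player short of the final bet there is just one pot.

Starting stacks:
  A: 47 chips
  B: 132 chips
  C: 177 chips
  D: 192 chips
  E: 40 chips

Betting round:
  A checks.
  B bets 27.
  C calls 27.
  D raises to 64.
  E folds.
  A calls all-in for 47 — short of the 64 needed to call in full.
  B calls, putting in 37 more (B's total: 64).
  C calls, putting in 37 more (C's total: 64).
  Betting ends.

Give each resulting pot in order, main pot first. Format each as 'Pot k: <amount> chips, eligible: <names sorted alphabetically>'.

Contributions: A=47, B=64, C=64, D=64
Folded: E
Pot levels (distinct totals of non-folded players): 47, 64
Layer 1-47: 47 each from A, B, C, D = 47*4 = 188 chips; eligible A, B, C, D
Layer 48-64: 17 each from B, C, D = 17*3 = 51 chips; eligible B, C, D

Pot 1: 188 chips, eligible: A, B, C, D
Pot 2: 51 chips, eligible: B, C, D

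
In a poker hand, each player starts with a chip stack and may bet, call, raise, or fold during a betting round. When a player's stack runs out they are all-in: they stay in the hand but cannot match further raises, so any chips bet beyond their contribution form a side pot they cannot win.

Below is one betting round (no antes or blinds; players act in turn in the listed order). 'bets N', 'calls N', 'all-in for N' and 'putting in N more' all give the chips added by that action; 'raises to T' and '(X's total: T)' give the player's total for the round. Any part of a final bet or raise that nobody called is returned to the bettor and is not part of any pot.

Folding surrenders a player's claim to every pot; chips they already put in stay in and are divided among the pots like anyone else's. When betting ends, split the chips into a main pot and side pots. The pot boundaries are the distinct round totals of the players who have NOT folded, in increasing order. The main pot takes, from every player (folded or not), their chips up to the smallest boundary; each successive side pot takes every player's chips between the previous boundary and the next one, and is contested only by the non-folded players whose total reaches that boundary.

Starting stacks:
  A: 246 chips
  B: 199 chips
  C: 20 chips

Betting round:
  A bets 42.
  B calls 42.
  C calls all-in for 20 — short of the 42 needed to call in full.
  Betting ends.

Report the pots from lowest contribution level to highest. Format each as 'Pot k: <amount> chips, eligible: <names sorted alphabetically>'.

Contributions: A=42, B=42, C=20
Pot levels (distinct totals of non-folded players): 20, 42
Layer 1-20: 20 each from A, B, C = 20*3 = 60 chips; eligible A, B, C
Layer 21-42: 22 each from A, B = 22*2 = 44 chips; eligible A, B

Pot 1: 60 chips, eligible: A, B, C
Pot 2: 44 chips, eligible: A, B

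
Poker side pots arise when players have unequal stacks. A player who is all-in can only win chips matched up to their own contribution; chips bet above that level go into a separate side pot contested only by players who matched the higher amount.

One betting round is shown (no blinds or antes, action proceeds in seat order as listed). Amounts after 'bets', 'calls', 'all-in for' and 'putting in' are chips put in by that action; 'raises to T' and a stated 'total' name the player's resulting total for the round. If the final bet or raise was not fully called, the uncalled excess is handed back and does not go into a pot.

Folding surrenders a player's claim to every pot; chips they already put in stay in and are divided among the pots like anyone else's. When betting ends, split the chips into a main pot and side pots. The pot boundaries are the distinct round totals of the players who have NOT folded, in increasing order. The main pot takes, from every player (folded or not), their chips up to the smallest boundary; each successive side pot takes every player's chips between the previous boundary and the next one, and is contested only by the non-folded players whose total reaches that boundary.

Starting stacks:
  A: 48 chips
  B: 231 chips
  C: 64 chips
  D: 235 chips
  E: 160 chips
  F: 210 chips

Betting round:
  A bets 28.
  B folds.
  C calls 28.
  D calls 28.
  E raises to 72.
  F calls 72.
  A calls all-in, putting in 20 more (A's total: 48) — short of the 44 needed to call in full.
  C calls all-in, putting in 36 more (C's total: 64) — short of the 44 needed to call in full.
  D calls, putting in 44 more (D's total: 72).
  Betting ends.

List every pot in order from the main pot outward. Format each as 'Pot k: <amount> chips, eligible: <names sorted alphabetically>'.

Pot 1: 240 chips, eligible: A, C, D, E, F
Pot 2: 64 chips, eligible: C, D, E, F
Pot 3: 24 chips, eligible: D, E, F

Derivation:
Contributions: A=48, C=64, D=72, E=72, F=72
Folded: B
Pot levels (distinct totals of non-folded players): 48, 64, 72
Layer 1-48: 48 each from A, C, D, E, F = 48*5 = 240 chips; eligible A, C, D, E, F
Layer 49-64: 16 each from C, D, E, F = 16*4 = 64 chips; eligible C, D, E, F
Layer 65-72: 8 each from D, E, F = 8*3 = 24 chips; eligible D, E, F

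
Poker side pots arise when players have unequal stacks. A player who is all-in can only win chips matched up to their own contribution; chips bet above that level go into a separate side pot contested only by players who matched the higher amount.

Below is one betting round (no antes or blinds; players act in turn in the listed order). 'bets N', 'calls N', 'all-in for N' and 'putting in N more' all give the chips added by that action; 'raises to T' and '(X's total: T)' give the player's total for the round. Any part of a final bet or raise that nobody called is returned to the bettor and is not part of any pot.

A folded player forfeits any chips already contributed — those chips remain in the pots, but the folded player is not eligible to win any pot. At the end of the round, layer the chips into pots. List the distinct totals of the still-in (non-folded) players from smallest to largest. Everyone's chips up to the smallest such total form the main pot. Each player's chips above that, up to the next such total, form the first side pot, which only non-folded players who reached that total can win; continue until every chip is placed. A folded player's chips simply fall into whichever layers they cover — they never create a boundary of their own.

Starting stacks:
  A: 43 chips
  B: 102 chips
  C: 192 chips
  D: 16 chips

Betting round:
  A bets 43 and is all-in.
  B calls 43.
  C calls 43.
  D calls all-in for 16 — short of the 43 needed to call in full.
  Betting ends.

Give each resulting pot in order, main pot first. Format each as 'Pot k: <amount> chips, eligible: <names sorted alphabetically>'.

Contributions: A=43, B=43, C=43, D=16
Pot levels (distinct totals of non-folded players): 16, 43
Layer 1-16: 16 each from A, B, C, D = 16*4 = 64 chips; eligible A, B, C, D
Layer 17-43: 27 each from A, B, C = 27*3 = 81 chips; eligible A, B, C

Pot 1: 64 chips, eligible: A, B, C, D
Pot 2: 81 chips, eligible: A, B, C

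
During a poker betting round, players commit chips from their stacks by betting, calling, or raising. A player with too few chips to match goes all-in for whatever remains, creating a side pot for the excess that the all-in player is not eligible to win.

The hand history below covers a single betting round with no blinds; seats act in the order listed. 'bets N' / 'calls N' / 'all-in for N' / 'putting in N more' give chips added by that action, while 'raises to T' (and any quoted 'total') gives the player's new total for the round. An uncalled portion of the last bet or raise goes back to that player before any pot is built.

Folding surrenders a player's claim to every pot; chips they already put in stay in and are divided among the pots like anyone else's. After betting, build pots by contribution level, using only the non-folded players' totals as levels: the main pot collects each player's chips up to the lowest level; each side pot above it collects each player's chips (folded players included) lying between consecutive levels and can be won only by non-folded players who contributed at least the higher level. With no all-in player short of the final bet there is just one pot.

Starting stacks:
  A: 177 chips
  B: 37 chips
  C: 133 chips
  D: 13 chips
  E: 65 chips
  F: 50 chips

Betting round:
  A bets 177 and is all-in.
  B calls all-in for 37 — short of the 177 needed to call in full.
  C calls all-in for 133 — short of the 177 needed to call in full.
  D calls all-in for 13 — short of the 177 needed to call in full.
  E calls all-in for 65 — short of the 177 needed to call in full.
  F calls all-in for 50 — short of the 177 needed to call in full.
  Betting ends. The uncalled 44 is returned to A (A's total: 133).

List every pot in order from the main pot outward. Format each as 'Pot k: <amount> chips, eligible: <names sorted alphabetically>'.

Contributions (after 44 returned to A): A=133, B=37, C=133, D=13, E=65, F=50
Pot levels (distinct totals of non-folded players): 13, 37, 50, 65, 133
Layer 1-13: 13 each from A, B, C, D, E, F = 13*6 = 78 chips; eligible A, B, C, D, E, F
Layer 14-37: 24 each from A, B, C, E, F = 24*5 = 120 chips; eligible A, B, C, E, F
Layer 38-50: 13 each from A, C, E, F = 13*4 = 52 chips; eligible A, C, E, F
Layer 51-65: 15 each from A, C, E = 15*3 = 45 chips; eligible A, C, E
Layer 66-133: 68 each from A, C = 68*2 = 136 chips; eligible A, C

Pot 1: 78 chips, eligible: A, B, C, D, E, F
Pot 2: 120 chips, eligible: A, B, C, E, F
Pot 3: 52 chips, eligible: A, C, E, F
Pot 4: 45 chips, eligible: A, C, E
Pot 5: 136 chips, eligible: A, C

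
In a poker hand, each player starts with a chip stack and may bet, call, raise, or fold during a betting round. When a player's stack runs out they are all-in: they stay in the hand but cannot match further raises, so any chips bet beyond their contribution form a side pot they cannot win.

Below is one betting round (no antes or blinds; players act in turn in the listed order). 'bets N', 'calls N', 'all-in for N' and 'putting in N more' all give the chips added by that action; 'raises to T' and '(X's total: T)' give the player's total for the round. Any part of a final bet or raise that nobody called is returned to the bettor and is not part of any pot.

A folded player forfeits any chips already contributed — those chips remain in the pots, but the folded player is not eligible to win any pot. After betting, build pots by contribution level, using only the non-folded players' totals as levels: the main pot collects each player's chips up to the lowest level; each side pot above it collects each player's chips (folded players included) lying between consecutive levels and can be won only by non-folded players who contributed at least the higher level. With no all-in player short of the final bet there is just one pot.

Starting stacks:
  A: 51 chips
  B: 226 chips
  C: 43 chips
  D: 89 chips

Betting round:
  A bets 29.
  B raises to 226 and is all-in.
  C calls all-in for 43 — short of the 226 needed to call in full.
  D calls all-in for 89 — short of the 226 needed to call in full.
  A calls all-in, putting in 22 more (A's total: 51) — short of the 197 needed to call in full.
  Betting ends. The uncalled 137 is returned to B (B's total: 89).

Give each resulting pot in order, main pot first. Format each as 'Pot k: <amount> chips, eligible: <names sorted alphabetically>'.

Contributions (after 137 returned to B): A=51, B=89, C=43, D=89
Pot levels (distinct totals of non-folded players): 43, 51, 89
Layer 1-43: 43 each from A, B, C, D = 43*4 = 172 chips; eligible A, B, C, D
Layer 44-51: 8 each from A, B, D = 8*3 = 24 chips; eligible A, B, D
Layer 52-89: 38 each from B, D = 38*2 = 76 chips; eligible B, D

Pot 1: 172 chips, eligible: A, B, C, D
Pot 2: 24 chips, eligible: A, B, D
Pot 3: 76 chips, eligible: B, D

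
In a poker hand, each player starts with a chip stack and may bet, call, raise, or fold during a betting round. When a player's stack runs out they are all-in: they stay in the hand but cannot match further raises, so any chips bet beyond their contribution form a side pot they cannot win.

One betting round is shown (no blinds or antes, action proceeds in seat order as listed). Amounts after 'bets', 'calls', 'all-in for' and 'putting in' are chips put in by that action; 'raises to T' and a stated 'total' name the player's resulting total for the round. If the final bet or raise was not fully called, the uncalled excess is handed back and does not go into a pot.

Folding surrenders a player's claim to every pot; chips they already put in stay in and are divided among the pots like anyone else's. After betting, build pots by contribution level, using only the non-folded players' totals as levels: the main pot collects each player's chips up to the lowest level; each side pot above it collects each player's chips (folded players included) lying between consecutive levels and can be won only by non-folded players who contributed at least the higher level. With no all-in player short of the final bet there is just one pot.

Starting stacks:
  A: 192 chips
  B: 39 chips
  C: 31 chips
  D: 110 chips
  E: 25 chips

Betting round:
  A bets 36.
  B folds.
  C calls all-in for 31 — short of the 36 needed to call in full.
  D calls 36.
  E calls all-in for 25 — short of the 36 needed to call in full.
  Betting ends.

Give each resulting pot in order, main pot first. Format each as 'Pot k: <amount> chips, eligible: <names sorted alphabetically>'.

Contributions: A=36, C=31, D=36, E=25
Folded: B
Pot levels (distinct totals of non-folded players): 25, 31, 36
Layer 1-25: 25 each from A, C, D, E = 25*4 = 100 chips; eligible A, C, D, E
Layer 26-31: 6 each from A, C, D = 6*3 = 18 chips; eligible A, C, D
Layer 32-36: 5 each from A, D = 5*2 = 10 chips; eligible A, D

Pot 1: 100 chips, eligible: A, C, D, E
Pot 2: 18 chips, eligible: A, C, D
Pot 3: 10 chips, eligible: A, D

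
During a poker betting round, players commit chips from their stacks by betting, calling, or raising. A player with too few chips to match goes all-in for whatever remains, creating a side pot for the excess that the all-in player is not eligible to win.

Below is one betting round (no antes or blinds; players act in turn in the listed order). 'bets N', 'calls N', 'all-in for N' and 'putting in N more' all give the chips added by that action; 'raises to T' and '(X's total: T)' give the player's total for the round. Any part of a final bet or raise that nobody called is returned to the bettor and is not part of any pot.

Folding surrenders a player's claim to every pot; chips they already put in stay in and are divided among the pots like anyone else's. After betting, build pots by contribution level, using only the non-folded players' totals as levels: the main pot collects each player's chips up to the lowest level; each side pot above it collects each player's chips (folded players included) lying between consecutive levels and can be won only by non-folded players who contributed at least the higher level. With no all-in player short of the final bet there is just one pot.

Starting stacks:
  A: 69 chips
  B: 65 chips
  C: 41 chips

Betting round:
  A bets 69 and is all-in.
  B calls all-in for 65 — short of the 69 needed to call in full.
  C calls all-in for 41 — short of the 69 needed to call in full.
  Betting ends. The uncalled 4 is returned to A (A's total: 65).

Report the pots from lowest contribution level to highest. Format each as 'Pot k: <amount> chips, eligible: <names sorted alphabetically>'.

Contributions (after 4 returned to A): A=65, B=65, C=41
Pot levels (distinct totals of non-folded players): 41, 65
Layer 1-41: 41 each from A, B, C = 41*3 = 123 chips; eligible A, B, C
Layer 42-65: 24 each from A, B = 24*2 = 48 chips; eligible A, B

Pot 1: 123 chips, eligible: A, B, C
Pot 2: 48 chips, eligible: A, B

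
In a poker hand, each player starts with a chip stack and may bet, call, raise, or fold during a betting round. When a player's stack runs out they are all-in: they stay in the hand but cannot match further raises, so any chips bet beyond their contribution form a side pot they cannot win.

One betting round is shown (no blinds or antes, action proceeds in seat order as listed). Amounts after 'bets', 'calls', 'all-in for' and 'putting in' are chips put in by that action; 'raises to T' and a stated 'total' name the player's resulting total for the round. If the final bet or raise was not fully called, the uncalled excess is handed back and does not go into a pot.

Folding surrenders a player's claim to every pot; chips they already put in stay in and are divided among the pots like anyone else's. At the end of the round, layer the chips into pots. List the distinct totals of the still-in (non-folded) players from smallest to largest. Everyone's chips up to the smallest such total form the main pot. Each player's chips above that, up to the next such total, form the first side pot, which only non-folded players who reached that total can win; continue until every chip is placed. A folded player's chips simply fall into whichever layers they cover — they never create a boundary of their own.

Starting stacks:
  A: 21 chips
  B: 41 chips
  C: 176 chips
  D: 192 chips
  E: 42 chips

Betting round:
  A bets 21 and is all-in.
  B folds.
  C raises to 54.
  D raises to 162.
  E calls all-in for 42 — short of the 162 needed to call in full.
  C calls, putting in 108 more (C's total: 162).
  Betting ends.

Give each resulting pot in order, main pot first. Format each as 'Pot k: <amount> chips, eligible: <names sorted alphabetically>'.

Pot 1: 84 chips, eligible: A, C, D, E
Pot 2: 63 chips, eligible: C, D, E
Pot 3: 240 chips, eligible: C, D

Derivation:
Contributions: A=21, C=162, D=162, E=42
Folded: B
Pot levels (distinct totals of non-folded players): 21, 42, 162
Layer 1-21: 21 each from A, C, D, E = 21*4 = 84 chips; eligible A, C, D, E
Layer 22-42: 21 each from C, D, E = 21*3 = 63 chips; eligible C, D, E
Layer 43-162: 120 each from C, D = 120*2 = 240 chips; eligible C, D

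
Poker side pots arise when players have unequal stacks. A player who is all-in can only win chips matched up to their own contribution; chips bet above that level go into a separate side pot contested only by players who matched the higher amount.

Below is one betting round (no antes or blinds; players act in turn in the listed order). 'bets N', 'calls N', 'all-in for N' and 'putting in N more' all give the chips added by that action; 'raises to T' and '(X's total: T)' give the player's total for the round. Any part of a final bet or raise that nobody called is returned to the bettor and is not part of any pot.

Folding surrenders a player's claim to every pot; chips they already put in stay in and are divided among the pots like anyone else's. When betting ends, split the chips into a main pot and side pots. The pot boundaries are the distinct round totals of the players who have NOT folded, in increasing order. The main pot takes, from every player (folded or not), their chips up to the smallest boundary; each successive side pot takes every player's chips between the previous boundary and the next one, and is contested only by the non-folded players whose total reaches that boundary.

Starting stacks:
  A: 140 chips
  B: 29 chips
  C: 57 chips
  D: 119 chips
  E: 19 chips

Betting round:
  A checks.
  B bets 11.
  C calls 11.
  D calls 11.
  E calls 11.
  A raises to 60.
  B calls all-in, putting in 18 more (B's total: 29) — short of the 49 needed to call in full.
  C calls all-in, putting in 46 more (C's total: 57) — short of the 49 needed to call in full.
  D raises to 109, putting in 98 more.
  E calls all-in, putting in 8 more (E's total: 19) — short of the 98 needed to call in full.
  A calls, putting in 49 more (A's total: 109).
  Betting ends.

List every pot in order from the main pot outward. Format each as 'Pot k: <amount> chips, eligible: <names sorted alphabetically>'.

Pot 1: 95 chips, eligible: A, B, C, D, E
Pot 2: 40 chips, eligible: A, B, C, D
Pot 3: 84 chips, eligible: A, C, D
Pot 4: 104 chips, eligible: A, D

Derivation:
Contributions: A=109, B=29, C=57, D=109, E=19
Pot levels (distinct totals of non-folded players): 19, 29, 57, 109
Layer 1-19: 19 each from A, B, C, D, E = 19*5 = 95 chips; eligible A, B, C, D, E
Layer 20-29: 10 each from A, B, C, D = 10*4 = 40 chips; eligible A, B, C, D
Layer 30-57: 28 each from A, C, D = 28*3 = 84 chips; eligible A, C, D
Layer 58-109: 52 each from A, D = 52*2 = 104 chips; eligible A, D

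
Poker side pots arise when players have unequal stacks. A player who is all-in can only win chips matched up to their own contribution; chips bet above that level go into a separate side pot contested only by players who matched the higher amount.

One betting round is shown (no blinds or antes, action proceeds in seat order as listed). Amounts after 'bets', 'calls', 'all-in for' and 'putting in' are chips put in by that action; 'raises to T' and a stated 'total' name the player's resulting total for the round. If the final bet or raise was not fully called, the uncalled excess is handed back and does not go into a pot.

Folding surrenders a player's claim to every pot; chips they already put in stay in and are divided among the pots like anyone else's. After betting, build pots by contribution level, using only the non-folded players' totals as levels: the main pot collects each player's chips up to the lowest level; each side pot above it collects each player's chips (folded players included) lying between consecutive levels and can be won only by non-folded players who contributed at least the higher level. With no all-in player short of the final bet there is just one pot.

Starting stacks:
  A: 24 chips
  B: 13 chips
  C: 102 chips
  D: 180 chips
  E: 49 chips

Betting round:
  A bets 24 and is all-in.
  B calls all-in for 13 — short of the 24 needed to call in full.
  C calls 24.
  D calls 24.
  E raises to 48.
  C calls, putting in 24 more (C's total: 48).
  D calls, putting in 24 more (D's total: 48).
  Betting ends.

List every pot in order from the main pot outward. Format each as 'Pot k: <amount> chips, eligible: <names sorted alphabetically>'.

Contributions: A=24, B=13, C=48, D=48, E=48
Pot levels (distinct totals of non-folded players): 13, 24, 48
Layer 1-13: 13 each from A, B, C, D, E = 13*5 = 65 chips; eligible A, B, C, D, E
Layer 14-24: 11 each from A, C, D, E = 11*4 = 44 chips; eligible A, C, D, E
Layer 25-48: 24 each from C, D, E = 24*3 = 72 chips; eligible C, D, E

Pot 1: 65 chips, eligible: A, B, C, D, E
Pot 2: 44 chips, eligible: A, C, D, E
Pot 3: 72 chips, eligible: C, D, E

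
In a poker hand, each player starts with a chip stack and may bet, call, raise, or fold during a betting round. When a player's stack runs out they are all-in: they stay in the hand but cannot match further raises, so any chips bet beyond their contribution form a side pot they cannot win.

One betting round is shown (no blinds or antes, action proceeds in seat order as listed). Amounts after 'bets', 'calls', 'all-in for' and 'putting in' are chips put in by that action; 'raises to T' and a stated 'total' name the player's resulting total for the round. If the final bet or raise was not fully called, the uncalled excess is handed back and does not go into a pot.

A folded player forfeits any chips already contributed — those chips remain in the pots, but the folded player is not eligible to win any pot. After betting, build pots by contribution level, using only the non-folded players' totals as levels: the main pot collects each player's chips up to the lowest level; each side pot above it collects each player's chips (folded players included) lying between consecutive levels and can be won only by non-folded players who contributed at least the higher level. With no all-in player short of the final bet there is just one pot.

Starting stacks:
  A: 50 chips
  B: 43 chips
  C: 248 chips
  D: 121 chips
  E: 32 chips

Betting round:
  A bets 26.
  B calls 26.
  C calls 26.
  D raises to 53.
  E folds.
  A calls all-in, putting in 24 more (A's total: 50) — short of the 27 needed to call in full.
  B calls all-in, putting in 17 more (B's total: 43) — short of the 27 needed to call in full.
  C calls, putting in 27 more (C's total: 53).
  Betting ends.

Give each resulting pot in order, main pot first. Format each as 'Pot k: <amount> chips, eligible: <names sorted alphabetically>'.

Contributions: A=50, B=43, C=53, D=53
Folded: E
Pot levels (distinct totals of non-folded players): 43, 50, 53
Layer 1-43: 43 each from A, B, C, D = 43*4 = 172 chips; eligible A, B, C, D
Layer 44-50: 7 each from A, C, D = 7*3 = 21 chips; eligible A, C, D
Layer 51-53: 3 each from C, D = 3*2 = 6 chips; eligible C, D

Pot 1: 172 chips, eligible: A, B, C, D
Pot 2: 21 chips, eligible: A, C, D
Pot 3: 6 chips, eligible: C, D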